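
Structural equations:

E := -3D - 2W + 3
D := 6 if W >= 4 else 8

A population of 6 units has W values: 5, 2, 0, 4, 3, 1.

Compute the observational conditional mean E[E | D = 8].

-24

Conditioning on D=8 selects the 4 unit(s) with W ∈ {2, 0, 3, 1}. Their E values: -25, -21, -27, -23. Mean = -24.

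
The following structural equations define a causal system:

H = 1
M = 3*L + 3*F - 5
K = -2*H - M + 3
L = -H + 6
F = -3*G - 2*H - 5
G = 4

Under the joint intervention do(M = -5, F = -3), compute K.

The joint intervention fixes M = -5, F = -3, removing each variable's own equation.
K = -2*H - M + 3  [with H=1, M=-5]  = 6

6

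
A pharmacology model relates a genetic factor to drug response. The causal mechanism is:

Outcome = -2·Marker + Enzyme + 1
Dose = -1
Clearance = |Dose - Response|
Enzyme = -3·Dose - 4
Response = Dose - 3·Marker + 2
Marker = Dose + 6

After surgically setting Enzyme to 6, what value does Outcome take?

Under do(Enzyme=6), the mechanism Enzyme = -3·Dose - 4 is discarded; Enzyme is fixed at 6.
Marker = Dose + 6  [with Dose=-1]  = 5
Outcome = -2·Marker + Enzyme + 1  [with Marker=5, Enzyme=6]  = -3

-3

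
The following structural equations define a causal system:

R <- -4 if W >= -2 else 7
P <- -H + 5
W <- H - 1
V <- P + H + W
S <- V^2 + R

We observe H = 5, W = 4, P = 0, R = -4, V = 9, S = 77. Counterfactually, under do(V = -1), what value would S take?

The intervention breaks the incoming arrows to V: V <- P + H + W no longer applies, and V = -1.
W = H - 1  [with H=5]  = 4
R = -4 if W >= -2 else 7  [with W=4]  = -4
S = V^2 + R  [with V=-1, R=-4]  = -3

-3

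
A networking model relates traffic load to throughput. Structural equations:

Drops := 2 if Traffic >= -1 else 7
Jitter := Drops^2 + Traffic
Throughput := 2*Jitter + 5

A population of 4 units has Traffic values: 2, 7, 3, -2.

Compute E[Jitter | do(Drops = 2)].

do(Drops=2) breaks Drops's dependence on Traffic. With Drops=2 fixed, Jitter across the units is 6, 11, 7, 2, mean 6.5.

6.5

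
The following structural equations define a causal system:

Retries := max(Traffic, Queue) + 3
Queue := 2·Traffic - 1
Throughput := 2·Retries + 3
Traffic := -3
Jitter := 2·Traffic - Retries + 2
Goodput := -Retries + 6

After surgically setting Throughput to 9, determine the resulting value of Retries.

0

do(Throughput=9) replaces the equation Throughput := 2·Retries + 3 with the constant Throughput = 9.
Retries is not downstream of the intervention, so its value is determined by the original equations.
Queue = 2·Traffic - 1  [with Traffic=-3]  = -7
Retries = max(Traffic, Queue) + 3  [with Traffic=-3, Queue=-7]  = 0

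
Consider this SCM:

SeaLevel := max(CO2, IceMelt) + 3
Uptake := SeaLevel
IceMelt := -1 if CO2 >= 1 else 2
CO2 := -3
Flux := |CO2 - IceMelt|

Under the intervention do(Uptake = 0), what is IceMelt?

2

Under do(Uptake=0), the mechanism Uptake := SeaLevel is discarded; Uptake is fixed at 0.
No directed path runs from Uptake to IceMelt, so IceMelt keeps its natural value.
IceMelt = -1 if CO2 >= 1 else 2  [with CO2=-3]  = 2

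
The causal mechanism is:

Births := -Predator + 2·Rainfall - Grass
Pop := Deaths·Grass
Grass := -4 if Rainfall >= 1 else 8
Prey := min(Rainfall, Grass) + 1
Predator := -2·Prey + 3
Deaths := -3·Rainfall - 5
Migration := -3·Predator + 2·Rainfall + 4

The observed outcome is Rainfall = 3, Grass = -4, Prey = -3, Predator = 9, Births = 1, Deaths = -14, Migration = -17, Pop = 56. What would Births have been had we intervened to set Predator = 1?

9

Intervening sets Predator = 1 and removes its equation (Predator := -2·Prey + 3).
Grass = -4 if Rainfall >= 1 else 8  [with Rainfall=3]  = -4
Births = -Predator + 2·Rainfall - Grass  [with Predator=1, Rainfall=3, Grass=-4]  = 9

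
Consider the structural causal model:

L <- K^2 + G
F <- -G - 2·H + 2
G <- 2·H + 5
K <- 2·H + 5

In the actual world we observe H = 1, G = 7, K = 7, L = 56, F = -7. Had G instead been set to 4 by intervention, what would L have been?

53

Under do(G=4), the mechanism G <- 2·H + 5 is discarded; G is fixed at 4.
K = 2·H + 5  [with H=1]  = 7
L = K^2 + G  [with K=7, G=4]  = 53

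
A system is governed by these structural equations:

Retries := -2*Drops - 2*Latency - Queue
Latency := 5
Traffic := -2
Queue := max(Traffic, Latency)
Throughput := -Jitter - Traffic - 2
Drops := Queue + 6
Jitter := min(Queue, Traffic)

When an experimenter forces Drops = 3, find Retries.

Intervening sets Drops = 3 and removes its equation (Drops := Queue + 6).
Queue = max(Traffic, Latency)  [with Traffic=-2, Latency=5]  = 5
Retries = -2*Drops - 2*Latency - Queue  [with Drops=3, Latency=5, Queue=5]  = -21

-21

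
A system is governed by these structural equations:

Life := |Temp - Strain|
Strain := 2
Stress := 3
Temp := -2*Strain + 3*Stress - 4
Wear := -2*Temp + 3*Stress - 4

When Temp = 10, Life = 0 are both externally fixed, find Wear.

The joint intervention fixes Temp = 10, Life = 0, removing each variable's own equation.
Wear = -2*Temp + 3*Stress - 4  [with Temp=10, Stress=3]  = -15

-15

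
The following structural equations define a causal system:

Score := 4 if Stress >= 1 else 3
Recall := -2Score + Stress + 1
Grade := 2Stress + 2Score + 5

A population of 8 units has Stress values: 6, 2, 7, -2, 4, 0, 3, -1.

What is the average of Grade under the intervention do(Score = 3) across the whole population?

Under do(Score=3), Score's equation is replaced by Score=3 for every unit. Per-unit Grade: 23, 15, 25, 7, 19, 11, 17, 9. Mean = 15.75.

15.75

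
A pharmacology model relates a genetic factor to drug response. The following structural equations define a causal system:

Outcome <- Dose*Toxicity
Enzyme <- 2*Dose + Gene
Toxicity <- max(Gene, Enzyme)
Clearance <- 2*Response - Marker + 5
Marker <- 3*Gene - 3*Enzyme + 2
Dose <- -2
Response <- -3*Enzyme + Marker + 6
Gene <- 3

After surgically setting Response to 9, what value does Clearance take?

9

Under do(Response=9), the mechanism Response <- -3*Enzyme + Marker + 6 is discarded; Response is fixed at 9.
Enzyme = 2*Dose + Gene  [with Dose=-2, Gene=3]  = -1
Marker = 3*Gene - 3*Enzyme + 2  [with Gene=3, Enzyme=-1]  = 14
Clearance = 2*Response - Marker + 5  [with Response=9, Marker=14]  = 9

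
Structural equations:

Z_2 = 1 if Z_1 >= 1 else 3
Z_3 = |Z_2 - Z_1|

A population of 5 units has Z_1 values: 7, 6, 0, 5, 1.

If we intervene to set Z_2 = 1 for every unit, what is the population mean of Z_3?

Under do(Z_2=1), Z_2's equation is replaced by Z_2=1 for every unit. Per-unit Z_3: 6, 5, 1, 4, 0. Mean = 3.2.

3.2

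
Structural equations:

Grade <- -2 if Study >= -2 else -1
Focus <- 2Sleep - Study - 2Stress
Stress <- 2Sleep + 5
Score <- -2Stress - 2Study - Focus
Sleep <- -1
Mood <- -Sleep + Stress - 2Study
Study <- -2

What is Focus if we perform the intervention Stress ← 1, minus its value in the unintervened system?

The intervention breaks the incoming arrows to Stress: Stress <- 2Sleep + 5 no longer applies, and Stress = 1.
Focus = 2Sleep - Study - 2Stress  [with Sleep=-1, Study=-2, Stress=1]  = -2
Without intervention: Stress = 2Sleep + 5  [with Sleep=-1]  = 3; Focus = 2Sleep - Study - 2Stress  [with Sleep=-1, Study=-2, Stress=3]  = -6.
Change = -2 − (-6) = 4.

4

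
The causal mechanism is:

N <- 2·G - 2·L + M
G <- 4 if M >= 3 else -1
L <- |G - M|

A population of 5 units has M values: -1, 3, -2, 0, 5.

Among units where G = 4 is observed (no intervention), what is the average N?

10

Conditioning on G=4 selects the 2 unit(s) with M ∈ {3, 5}. Their N values: 9, 11. Mean = 10.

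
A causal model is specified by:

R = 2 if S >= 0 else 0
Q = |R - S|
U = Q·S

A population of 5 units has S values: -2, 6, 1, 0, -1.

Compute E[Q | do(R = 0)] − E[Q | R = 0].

0.5

The intervention sets R=0 in all 5 units regardless of S. Recomputing Q per unit gives 2, 6, 1, 0, 1; average 2.
Observing R=0 restricts to units where R's equation naturally yields 0: S ∈ {-2, -1}. In that subpopulation Q = 2, 1, mean 1.5.
Difference = 2 − 1.5 = 0.5.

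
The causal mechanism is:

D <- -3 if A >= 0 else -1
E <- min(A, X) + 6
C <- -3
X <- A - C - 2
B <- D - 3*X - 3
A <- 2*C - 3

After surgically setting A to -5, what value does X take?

The intervention breaks the incoming arrows to A: A <- 2*C - 3 no longer applies, and A = -5.
X = A - C - 2  [with A=-5, C=-3]  = -4

-4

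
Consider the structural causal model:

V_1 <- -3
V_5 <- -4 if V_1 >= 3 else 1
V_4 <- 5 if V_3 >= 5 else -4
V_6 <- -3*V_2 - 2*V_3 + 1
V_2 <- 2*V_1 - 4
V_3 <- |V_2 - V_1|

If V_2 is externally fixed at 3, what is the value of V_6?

-20

Under do(V_2=3), the mechanism V_2 <- 2*V_1 - 4 is discarded; V_2 is fixed at 3.
V_3 = |V_2 - V_1|  [with V_2=3, V_1=-3]  = 6
V_6 = -3*V_2 - 2*V_3 + 1  [with V_2=3, V_3=6]  = -20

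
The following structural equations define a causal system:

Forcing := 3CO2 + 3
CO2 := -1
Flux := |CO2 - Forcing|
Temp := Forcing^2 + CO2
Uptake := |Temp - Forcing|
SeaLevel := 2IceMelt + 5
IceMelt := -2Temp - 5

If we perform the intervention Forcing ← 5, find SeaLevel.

-101

do(Forcing=5) replaces the equation Forcing := 3CO2 + 3 with the constant Forcing = 5.
Temp = Forcing^2 + CO2  [with Forcing=5, CO2=-1]  = 24
IceMelt = -2Temp - 5  [with Temp=24]  = -53
SeaLevel = 2IceMelt + 5  [with IceMelt=-53]  = -101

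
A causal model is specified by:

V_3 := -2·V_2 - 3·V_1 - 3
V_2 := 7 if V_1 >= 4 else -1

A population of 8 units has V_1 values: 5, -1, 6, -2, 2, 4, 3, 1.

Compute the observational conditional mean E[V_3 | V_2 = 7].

-32

Conditioning on V_2=7 selects the 3 unit(s) with V_1 ∈ {5, 6, 4}. Their V_3 values: -32, -35, -29. Mean = -32.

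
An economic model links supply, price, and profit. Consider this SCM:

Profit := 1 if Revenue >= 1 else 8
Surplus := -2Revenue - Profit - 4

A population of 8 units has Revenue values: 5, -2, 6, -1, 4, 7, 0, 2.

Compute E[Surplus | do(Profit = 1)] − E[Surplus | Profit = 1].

4.35

Every unit gets Profit=1 under the intervention. Surplus values become -15, -1, -17, -3, -13, -19, -5, -9; E[Surplus|do(Profit=1)] = -10.25.
Observing Profit=1 restricts to units where Profit's equation naturally yields 1: Revenue ∈ {5, 6, 4, 7, 2}. In that subpopulation Surplus = -15, -17, -13, -19, -9, mean -14.6.
Difference = -10.25 − (-14.6) = 4.35.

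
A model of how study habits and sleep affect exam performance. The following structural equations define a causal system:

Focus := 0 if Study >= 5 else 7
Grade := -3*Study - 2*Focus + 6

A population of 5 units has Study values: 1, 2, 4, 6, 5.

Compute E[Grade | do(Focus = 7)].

Every unit gets Focus=7 under the intervention. Grade values become -11, -14, -20, -26, -23; E[Grade|do(Focus=7)] = -18.8.

-18.8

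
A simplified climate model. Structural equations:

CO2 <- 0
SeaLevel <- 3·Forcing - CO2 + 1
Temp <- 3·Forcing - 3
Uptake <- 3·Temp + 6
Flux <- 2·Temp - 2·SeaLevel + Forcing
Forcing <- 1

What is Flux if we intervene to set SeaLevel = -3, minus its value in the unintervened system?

14

Intervening sets SeaLevel = -3 and removes its equation (SeaLevel <- 3·Forcing - CO2 + 1).
Temp = 3·Forcing - 3  [with Forcing=1]  = 0
Flux = 2·Temp - 2·SeaLevel + Forcing  [with Temp=0, SeaLevel=-3, Forcing=1]  = 7
Without intervention: Temp = 3·Forcing - 3  [with Forcing=1]  = 0; SeaLevel = 3·Forcing - CO2 + 1  [with Forcing=1, CO2=0]  = 4; Flux = 2·Temp - 2·SeaLevel + Forcing  [with Temp=0, SeaLevel=4, Forcing=1]  = -7.
Change = 7 − (-7) = 14.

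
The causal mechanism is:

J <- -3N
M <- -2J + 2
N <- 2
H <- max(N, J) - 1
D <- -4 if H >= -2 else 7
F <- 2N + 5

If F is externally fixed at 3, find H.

do(F=3) replaces the equation F <- 2N + 5 with the constant F = 3.
H is not downstream of the intervention, so its value is determined by the original equations.
J = -3N  [with N=2]  = -6
H = max(N, J) - 1  [with N=2, J=-6]  = 1

1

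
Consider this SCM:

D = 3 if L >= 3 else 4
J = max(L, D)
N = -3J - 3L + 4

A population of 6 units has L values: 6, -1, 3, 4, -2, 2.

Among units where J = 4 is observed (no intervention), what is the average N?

Conditioning on J=4 selects the 4 unit(s) with L ∈ {-1, 4, -2, 2}. Their N values: -5, -20, -2, -14. Mean = -10.25.

-10.25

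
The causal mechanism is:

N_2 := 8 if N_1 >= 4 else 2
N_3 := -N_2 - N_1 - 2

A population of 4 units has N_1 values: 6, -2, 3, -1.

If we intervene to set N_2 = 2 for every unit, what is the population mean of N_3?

-5.5

The intervention sets N_2=2 in all 4 units regardless of N_1. Recomputing N_3 per unit gives -10, -2, -7, -3; average -5.5.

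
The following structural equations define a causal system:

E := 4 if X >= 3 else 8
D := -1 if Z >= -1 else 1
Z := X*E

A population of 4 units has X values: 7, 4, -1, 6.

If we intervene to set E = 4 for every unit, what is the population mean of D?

-0.5

do(E=4) breaks E's dependence on X. With E=4 fixed, D across the units is -1, -1, 1, -1, mean -0.5.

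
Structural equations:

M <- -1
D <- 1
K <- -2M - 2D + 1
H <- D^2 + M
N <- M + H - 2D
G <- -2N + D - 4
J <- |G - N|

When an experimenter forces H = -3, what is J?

The intervention breaks the incoming arrows to H: H <- D^2 + M no longer applies, and H = -3.
N = M + H - 2D  [with M=-1, H=-3, D=1]  = -6
G = -2N + D - 4  [with N=-6, D=1]  = 9
J = |G - N|  [with G=9, N=-6]  = 15

15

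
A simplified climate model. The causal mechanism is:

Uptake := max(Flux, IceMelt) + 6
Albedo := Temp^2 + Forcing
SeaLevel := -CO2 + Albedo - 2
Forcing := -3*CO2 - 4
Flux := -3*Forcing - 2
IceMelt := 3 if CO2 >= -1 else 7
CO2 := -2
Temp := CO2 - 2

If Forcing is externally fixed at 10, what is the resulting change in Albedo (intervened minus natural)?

8

do(Forcing=10) replaces the equation Forcing := -3*CO2 - 4 with the constant Forcing = 10.
Temp = CO2 - 2  [with CO2=-2]  = -4
Albedo = Temp^2 + Forcing  [with Temp=-4, Forcing=10]  = 26
Without intervention: Forcing = -3*CO2 - 4  [with CO2=-2]  = 2; Temp = CO2 - 2  [with CO2=-2]  = -4; Albedo = Temp^2 + Forcing  [with Temp=-4, Forcing=2]  = 18.
Change = 26 − 18 = 8.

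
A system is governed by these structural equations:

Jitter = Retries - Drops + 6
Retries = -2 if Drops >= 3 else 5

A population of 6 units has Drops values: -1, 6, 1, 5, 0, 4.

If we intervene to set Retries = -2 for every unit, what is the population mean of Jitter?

1.5

Every unit gets Retries=-2 under the intervention. Jitter values become 5, -2, 3, -1, 4, 0; E[Jitter|do(Retries=-2)] = 1.5.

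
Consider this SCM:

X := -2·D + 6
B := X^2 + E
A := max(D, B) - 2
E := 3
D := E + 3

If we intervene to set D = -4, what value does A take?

do(D=-4) replaces the equation D := E + 3 with the constant D = -4.
X = -2·D + 6  [with D=-4]  = 14
B = X^2 + E  [with X=14, E=3]  = 199
A = max(D, B) - 2  [with D=-4, B=199]  = 197

197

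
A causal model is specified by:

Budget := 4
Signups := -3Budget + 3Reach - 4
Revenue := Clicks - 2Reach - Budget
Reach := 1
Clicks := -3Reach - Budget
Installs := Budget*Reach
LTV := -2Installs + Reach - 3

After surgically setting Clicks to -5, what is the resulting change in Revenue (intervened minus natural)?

2

The intervention breaks the incoming arrows to Clicks: Clicks := -3Reach - Budget no longer applies, and Clicks = -5.
Revenue = Clicks - 2Reach - Budget  [with Clicks=-5, Reach=1, Budget=4]  = -11
Without intervention: Clicks = -3Reach - Budget  [with Reach=1, Budget=4]  = -7; Revenue = Clicks - 2Reach - Budget  [with Clicks=-7, Reach=1, Budget=4]  = -13.
Change = -11 − (-13) = 2.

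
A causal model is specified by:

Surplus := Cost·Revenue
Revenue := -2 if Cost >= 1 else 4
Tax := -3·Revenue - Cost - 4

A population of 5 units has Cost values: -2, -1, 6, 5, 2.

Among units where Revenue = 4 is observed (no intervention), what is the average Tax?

-14.5

Observing Revenue=4 restricts to units where Revenue's equation naturally yields 4: Cost ∈ {-2, -1}. In that subpopulation Tax = -14, -15, mean -14.5.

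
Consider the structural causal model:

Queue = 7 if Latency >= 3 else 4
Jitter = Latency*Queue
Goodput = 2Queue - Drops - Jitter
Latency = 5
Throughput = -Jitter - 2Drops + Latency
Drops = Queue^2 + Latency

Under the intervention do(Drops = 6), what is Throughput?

do(Drops=6) replaces the equation Drops = Queue^2 + Latency with the constant Drops = 6.
Queue = 7 if Latency >= 3 else 4  [with Latency=5]  = 7
Jitter = Latency*Queue  [with Latency=5, Queue=7]  = 35
Throughput = -Jitter - 2Drops + Latency  [with Jitter=35, Drops=6, Latency=5]  = -42

-42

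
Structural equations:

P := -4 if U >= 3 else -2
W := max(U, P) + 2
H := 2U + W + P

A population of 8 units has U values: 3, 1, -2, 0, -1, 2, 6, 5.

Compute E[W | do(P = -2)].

Under do(P=-2), P's equation is replaced by P=-2 for every unit. Per-unit W: 5, 3, 0, 2, 1, 4, 8, 7. Mean = 3.75.

3.75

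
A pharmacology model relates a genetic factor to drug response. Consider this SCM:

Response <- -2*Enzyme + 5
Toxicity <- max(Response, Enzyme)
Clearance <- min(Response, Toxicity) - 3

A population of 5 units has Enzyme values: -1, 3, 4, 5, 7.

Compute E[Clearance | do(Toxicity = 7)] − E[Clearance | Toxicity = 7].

The intervention sets Toxicity=7 in all 5 units regardless of Enzyme. Recomputing Clearance per unit gives 4, -4, -6, -8, -12; average -5.2.
E[Clearance|Toxicity=7] averages over only the 2 units with Toxicity=7 (Enzyme = -1, 7): Clearance = 4, -12, mean -4.
Difference = -5.2 − (-4) = -1.2.

-1.2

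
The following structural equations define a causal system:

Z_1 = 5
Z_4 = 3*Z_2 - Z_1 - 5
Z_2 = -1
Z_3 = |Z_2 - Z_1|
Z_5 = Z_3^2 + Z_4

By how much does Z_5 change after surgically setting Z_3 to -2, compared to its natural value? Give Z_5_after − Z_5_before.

-32

do(Z_3=-2) replaces the equation Z_3 = |Z_2 - Z_1| with the constant Z_3 = -2.
Z_4 = 3*Z_2 - Z_1 - 5  [with Z_2=-1, Z_1=5]  = -13
Z_5 = Z_3^2 + Z_4  [with Z_3=-2, Z_4=-13]  = -9
Without intervention: Z_3 = |Z_2 - Z_1|  [with Z_2=-1, Z_1=5]  = 6; Z_4 = 3*Z_2 - Z_1 - 5  [with Z_2=-1, Z_1=5]  = -13; Z_5 = Z_3^2 + Z_4  [with Z_3=6, Z_4=-13]  = 23.
Change = -9 − 23 = -32.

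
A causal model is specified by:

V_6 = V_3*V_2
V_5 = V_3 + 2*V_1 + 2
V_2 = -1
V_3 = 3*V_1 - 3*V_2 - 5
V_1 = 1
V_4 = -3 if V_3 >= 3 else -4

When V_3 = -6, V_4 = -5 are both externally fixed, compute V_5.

Setting V_3 = -6, V_4 = -5 by intervention discards those variables' equations.
V_5 = V_3 + 2*V_1 + 2  [with V_3=-6, V_1=1]  = -2

-2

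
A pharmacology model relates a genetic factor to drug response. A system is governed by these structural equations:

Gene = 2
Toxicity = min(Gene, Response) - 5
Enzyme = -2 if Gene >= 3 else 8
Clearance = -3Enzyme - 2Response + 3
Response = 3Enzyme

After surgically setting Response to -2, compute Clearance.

-17

do(Response=-2) replaces the equation Response = 3Enzyme with the constant Response = -2.
Enzyme = -2 if Gene >= 3 else 8  [with Gene=2]  = 8
Clearance = -3Enzyme - 2Response + 3  [with Enzyme=8, Response=-2]  = -17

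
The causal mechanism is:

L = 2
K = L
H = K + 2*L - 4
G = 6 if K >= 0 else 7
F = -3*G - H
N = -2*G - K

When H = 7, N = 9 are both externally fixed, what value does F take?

-25

The joint intervention fixes H = 7, N = 9, removing each variable's own equation.
K = L  [with L=2]  = 2
G = 6 if K >= 0 else 7  [with K=2]  = 6
F = -3*G - H  [with G=6, H=7]  = -25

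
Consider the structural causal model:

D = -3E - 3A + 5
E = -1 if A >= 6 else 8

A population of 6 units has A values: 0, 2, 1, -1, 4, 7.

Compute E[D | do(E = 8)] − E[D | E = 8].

Every unit gets E=8 under the intervention. D values become -19, -25, -22, -16, -31, -40; E[D|do(E=8)] = -25.5.
Observing E=8 restricts to units where E's equation naturally yields 8: A ∈ {0, 2, 1, -1, 4}. In that subpopulation D = -19, -25, -22, -16, -31, mean -22.6.
Difference = -25.5 − (-22.6) = -2.9.

-2.9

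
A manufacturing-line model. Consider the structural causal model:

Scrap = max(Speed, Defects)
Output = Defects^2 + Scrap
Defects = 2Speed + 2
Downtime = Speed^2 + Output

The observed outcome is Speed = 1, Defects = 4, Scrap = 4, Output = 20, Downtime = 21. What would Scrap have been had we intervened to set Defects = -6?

The intervention breaks the incoming arrows to Defects: Defects = 2Speed + 2 no longer applies, and Defects = -6.
Scrap = max(Speed, Defects)  [with Speed=1, Defects=-6]  = 1

1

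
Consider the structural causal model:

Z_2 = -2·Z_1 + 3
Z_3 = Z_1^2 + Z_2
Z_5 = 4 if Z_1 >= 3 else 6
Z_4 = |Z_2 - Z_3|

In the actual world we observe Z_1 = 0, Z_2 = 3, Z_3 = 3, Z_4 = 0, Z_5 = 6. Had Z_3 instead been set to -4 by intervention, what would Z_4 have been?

The intervention breaks the incoming arrows to Z_3: Z_3 = Z_1^2 + Z_2 no longer applies, and Z_3 = -4.
Z_2 = -2·Z_1 + 3  [with Z_1=0]  = 3
Z_4 = |Z_2 - Z_3|  [with Z_2=3, Z_3=-4]  = 7

7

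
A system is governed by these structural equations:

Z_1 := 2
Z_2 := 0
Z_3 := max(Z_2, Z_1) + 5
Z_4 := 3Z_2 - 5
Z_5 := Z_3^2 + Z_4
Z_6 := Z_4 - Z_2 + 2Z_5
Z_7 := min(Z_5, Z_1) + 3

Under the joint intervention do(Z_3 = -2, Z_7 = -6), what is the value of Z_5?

-1

Setting Z_3 = -2, Z_7 = -6 by intervention discards those variables' equations.
Z_4 = 3Z_2 - 5  [with Z_2=0]  = -5
Z_5 = Z_3^2 + Z_4  [with Z_3=-2, Z_4=-5]  = -1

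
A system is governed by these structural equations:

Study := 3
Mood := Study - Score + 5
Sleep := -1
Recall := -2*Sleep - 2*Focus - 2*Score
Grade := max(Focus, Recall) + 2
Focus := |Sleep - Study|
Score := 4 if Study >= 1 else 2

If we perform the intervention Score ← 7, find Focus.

4

Under do(Score=7), the mechanism Score := 4 if Study >= 1 else 2 is discarded; Score is fixed at 7.
Since Focus is not a descendant of the intervened variable, it is unaffected.
Focus = |Sleep - Study|  [with Sleep=-1, Study=3]  = 4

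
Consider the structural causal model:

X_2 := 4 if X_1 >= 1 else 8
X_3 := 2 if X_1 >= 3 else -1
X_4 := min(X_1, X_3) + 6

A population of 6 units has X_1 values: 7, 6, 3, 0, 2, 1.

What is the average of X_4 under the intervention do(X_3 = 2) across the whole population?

7.5

Every unit gets X_3=2 under the intervention. X_4 values become 8, 8, 8, 6, 8, 7; E[X_4|do(X_3=2)] = 7.5.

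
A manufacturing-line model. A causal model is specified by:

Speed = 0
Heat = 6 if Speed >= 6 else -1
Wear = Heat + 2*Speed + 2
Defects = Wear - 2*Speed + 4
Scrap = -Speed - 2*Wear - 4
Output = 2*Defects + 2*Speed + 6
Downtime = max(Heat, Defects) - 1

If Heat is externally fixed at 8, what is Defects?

Under do(Heat=8), the mechanism Heat = 6 if Speed >= 6 else -1 is discarded; Heat is fixed at 8.
Wear = Heat + 2*Speed + 2  [with Heat=8, Speed=0]  = 10
Defects = Wear - 2*Speed + 4  [with Wear=10, Speed=0]  = 14

14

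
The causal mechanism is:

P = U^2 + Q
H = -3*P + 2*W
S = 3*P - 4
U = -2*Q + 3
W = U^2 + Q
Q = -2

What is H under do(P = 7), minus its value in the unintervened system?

120

The intervention breaks the incoming arrows to P: P = U^2 + Q no longer applies, and P = 7.
U = -2*Q + 3  [with Q=-2]  = 7
W = U^2 + Q  [with U=7, Q=-2]  = 47
H = -3*P + 2*W  [with P=7, W=47]  = 73
Without intervention: U = -2*Q + 3  [with Q=-2]  = 7; P = U^2 + Q  [with U=7, Q=-2]  = 47; W = U^2 + Q  [with U=7, Q=-2]  = 47; H = -3*P + 2*W  [with P=47, W=47]  = -47.
Change = 73 − (-47) = 120.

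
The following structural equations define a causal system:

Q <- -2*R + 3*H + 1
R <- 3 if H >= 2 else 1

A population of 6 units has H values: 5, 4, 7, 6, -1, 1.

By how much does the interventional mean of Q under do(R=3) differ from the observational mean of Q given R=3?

-5.5

do(R=3) breaks R's dependence on H. With R=3 fixed, Q across the units is 10, 7, 16, 13, -8, -2, mean 6.
E[Q|R=3] averages over only the 4 units with R=3 (H = 5, 4, 7, 6): Q = 10, 7, 16, 13, mean 11.5.
Difference = 6 − 11.5 = -5.5.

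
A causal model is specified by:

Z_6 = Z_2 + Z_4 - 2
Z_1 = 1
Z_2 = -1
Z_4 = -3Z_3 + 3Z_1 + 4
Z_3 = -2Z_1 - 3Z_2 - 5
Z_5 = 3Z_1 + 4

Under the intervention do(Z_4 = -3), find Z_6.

Under do(Z_4=-3), the mechanism Z_4 = -3Z_3 + 3Z_1 + 4 is discarded; Z_4 is fixed at -3.
Z_6 = Z_2 + Z_4 - 2  [with Z_2=-1, Z_4=-3]  = -6

-6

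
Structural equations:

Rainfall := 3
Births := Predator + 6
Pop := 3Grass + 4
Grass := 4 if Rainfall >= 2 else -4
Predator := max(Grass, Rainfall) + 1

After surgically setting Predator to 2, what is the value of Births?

The intervention breaks the incoming arrows to Predator: Predator := max(Grass, Rainfall) + 1 no longer applies, and Predator = 2.
Births = Predator + 6  [with Predator=2]  = 8

8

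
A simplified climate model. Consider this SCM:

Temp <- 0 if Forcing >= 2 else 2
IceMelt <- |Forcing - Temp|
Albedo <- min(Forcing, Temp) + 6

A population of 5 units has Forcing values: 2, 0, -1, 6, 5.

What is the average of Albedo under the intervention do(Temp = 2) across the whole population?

7

Under do(Temp=2), Temp's equation is replaced by Temp=2 for every unit. Per-unit Albedo: 8, 6, 5, 8, 8. Mean = 7.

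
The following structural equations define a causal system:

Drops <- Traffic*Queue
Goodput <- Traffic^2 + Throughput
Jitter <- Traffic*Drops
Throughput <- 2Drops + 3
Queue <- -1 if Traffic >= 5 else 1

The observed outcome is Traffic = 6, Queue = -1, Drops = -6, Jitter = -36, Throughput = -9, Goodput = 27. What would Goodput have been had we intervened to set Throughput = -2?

The intervention breaks the incoming arrows to Throughput: Throughput <- 2Drops + 3 no longer applies, and Throughput = -2.
Goodput = Traffic^2 + Throughput  [with Traffic=6, Throughput=-2]  = 34

34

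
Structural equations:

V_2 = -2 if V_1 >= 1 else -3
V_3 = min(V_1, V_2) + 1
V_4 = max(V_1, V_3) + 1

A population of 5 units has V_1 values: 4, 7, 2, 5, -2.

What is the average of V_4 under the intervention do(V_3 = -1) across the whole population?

4.4

Under do(V_3=-1), V_3's equation is replaced by V_3=-1 for every unit. Per-unit V_4: 5, 8, 3, 6, 0. Mean = 4.4.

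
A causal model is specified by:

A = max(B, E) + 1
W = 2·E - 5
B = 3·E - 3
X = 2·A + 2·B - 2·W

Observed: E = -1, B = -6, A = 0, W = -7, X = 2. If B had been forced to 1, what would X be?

do(B=1) replaces the equation B = 3·E - 3 with the constant B = 1.
A = max(B, E) + 1  [with B=1, E=-1]  = 2
W = 2·E - 5  [with E=-1]  = -7
X = 2·A + 2·B - 2·W  [with A=2, B=1, W=-7]  = 20

20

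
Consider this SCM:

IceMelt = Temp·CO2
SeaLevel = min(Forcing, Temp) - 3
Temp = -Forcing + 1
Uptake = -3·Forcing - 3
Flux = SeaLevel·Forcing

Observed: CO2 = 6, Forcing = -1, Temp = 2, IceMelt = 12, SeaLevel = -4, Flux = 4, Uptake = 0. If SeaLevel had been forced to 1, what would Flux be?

-1

The intervention breaks the incoming arrows to SeaLevel: SeaLevel = min(Forcing, Temp) - 3 no longer applies, and SeaLevel = 1.
Flux = SeaLevel·Forcing  [with SeaLevel=1, Forcing=-1]  = -1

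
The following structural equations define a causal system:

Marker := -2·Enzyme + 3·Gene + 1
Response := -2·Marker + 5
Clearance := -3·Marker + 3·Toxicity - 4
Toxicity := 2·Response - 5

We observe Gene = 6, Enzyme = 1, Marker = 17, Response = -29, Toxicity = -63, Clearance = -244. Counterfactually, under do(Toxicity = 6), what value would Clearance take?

-37

The intervention breaks the incoming arrows to Toxicity: Toxicity := 2·Response - 5 no longer applies, and Toxicity = 6.
Marker = -2·Enzyme + 3·Gene + 1  [with Enzyme=1, Gene=6]  = 17
Clearance = -3·Marker + 3·Toxicity - 4  [with Marker=17, Toxicity=6]  = -37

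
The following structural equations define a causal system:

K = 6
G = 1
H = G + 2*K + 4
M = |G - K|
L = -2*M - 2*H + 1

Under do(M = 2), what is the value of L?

-37

Intervening sets M = 2 and removes its equation (M = |G - K|).
H = G + 2*K + 4  [with G=1, K=6]  = 17
L = -2*M - 2*H + 1  [with M=2, H=17]  = -37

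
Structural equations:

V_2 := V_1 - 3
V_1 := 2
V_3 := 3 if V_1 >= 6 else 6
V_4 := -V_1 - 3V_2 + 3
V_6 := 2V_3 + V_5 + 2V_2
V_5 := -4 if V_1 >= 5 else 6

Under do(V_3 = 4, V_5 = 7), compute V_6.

13

Setting V_3 = 4, V_5 = 7 by intervention discards those variables' equations.
V_2 = V_1 - 3  [with V_1=2]  = -1
V_6 = 2V_3 + V_5 + 2V_2  [with V_3=4, V_5=7, V_2=-1]  = 13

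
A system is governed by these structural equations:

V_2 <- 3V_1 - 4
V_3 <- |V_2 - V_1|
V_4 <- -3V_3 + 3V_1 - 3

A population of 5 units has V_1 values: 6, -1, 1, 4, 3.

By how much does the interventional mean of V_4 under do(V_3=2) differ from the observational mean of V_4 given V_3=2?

Every unit gets V_3=2 under the intervention. V_4 values become 9, -12, -6, 3, 0; E[V_4|do(V_3=2)] = -1.2.
Conditioning on V_3=2 selects the 2 unit(s) with V_1 ∈ {1, 3}. Their V_4 values: -6, 0. Mean = -3.
Difference = -1.2 − (-3) = 1.8.

1.8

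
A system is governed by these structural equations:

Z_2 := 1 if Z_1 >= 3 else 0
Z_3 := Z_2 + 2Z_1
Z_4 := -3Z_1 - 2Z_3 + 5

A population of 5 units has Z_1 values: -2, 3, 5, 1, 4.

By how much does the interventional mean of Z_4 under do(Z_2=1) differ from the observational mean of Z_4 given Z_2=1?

Every unit gets Z_2=1 under the intervention. Z_4 values become 17, -18, -32, -4, -25; E[Z_4|do(Z_2=1)] = -12.4.
E[Z_4|Z_2=1] averages over only the 3 units with Z_2=1 (Z_1 = 3, 5, 4): Z_4 = -18, -32, -25, mean -25.
Difference = -12.4 − (-25) = 12.6.

12.6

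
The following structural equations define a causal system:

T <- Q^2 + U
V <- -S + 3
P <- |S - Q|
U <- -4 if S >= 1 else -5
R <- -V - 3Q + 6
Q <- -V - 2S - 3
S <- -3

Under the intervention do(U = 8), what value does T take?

Under do(U=8), the mechanism U <- -4 if S >= 1 else -5 is discarded; U is fixed at 8.
V = -S + 3  [with S=-3]  = 6
Q = -V - 2S - 3  [with V=6, S=-3]  = -3
T = Q^2 + U  [with Q=-3, U=8]  = 17

17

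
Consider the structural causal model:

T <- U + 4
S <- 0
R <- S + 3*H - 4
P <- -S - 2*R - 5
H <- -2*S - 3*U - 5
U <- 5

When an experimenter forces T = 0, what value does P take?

123

Under do(T=0), the mechanism T <- U + 4 is discarded; T is fixed at 0.
Since P is not a descendant of the intervened variable, it is unaffected.
H = -2*S - 3*U - 5  [with S=0, U=5]  = -20
R = S + 3*H - 4  [with S=0, H=-20]  = -64
P = -S - 2*R - 5  [with S=0, R=-64]  = 123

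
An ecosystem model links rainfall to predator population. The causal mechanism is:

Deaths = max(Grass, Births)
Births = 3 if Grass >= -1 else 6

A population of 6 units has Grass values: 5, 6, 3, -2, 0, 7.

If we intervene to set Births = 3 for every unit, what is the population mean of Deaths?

do(Births=3) breaks Births's dependence on Grass. With Births=3 fixed, Deaths across the units is 5, 6, 3, 3, 3, 7, mean 4.5.

4.5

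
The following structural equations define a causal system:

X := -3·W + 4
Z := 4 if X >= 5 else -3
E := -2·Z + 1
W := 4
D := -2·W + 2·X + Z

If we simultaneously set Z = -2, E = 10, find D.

-26

The joint intervention fixes Z = -2, E = 10, removing each variable's own equation.
X = -3·W + 4  [with W=4]  = -8
D = -2·W + 2·X + Z  [with W=4, X=-8, Z=-2]  = -26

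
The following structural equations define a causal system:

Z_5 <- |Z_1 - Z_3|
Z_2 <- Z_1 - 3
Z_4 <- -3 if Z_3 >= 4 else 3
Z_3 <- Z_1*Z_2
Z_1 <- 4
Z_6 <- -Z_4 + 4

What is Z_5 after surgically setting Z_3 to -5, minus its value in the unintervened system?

9

do(Z_3=-5) replaces the equation Z_3 <- Z_1*Z_2 with the constant Z_3 = -5.
Z_5 = |Z_1 - Z_3|  [with Z_1=4, Z_3=-5]  = 9
Without intervention: Z_2 = Z_1 - 3  [with Z_1=4]  = 1; Z_3 = Z_1*Z_2  [with Z_1=4, Z_2=1]  = 4; Z_5 = |Z_1 - Z_3|  [with Z_1=4, Z_3=4]  = 0.
Change = 9 − 0 = 9.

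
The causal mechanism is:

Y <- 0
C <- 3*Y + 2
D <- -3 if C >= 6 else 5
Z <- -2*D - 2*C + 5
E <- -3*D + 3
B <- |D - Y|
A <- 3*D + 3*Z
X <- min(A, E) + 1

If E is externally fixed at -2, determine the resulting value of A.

Under do(E=-2), the mechanism E <- -3*D + 3 is discarded; E is fixed at -2.
Since A is not a descendant of the intervened variable, it is unaffected.
C = 3*Y + 2  [with Y=0]  = 2
D = -3 if C >= 6 else 5  [with C=2]  = 5
Z = -2*D - 2*C + 5  [with D=5, C=2]  = -9
A = 3*D + 3*Z  [with D=5, Z=-9]  = -12

-12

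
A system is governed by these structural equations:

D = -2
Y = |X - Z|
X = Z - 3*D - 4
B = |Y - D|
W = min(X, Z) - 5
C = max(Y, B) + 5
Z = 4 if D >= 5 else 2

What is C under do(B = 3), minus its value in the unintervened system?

Under do(B=3), the mechanism B = |Y - D| is discarded; B is fixed at 3.
Z = 4 if D >= 5 else 2  [with D=-2]  = 2
X = Z - 3*D - 4  [with Z=2, D=-2]  = 4
Y = |X - Z|  [with X=4, Z=2]  = 2
C = max(Y, B) + 5  [with Y=2, B=3]  = 8
Without intervention: Z = 4 if D >= 5 else 2  [with D=-2]  = 2; X = Z - 3*D - 4  [with Z=2, D=-2]  = 4; Y = |X - Z|  [with X=4, Z=2]  = 2; B = |Y - D|  [with Y=2, D=-2]  = 4; C = max(Y, B) + 5  [with Y=2, B=4]  = 9.
Change = 8 − 9 = -1.

-1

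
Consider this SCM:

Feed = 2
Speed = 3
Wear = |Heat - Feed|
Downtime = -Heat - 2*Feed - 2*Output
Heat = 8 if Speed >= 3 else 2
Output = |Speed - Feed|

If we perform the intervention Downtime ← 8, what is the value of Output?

do(Downtime=8) replaces the equation Downtime = -Heat - 2*Feed - 2*Output with the constant Downtime = 8.
Since Output is not a descendant of the intervened variable, it is unaffected.
Output = |Speed - Feed|  [with Speed=3, Feed=2]  = 1

1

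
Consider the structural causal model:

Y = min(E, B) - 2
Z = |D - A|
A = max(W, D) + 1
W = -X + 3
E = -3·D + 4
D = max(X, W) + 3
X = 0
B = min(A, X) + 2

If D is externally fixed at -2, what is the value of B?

do(D=-2) replaces the equation D = max(X, W) + 3 with the constant D = -2.
W = -X + 3  [with X=0]  = 3
A = max(W, D) + 1  [with W=3, D=-2]  = 4
B = min(A, X) + 2  [with A=4, X=0]  = 2

2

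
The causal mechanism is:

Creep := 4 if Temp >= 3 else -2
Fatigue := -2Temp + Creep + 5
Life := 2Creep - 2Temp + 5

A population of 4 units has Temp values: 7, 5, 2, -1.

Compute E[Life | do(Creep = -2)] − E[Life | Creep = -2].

-5.5

The intervention sets Creep=-2 in all 4 units regardless of Temp. Recomputing Life per unit gives -13, -9, -3, 3; average -5.5.
Observing Creep=-2 restricts to units where Creep's equation naturally yields -2: Temp ∈ {2, -1}. In that subpopulation Life = -3, 3, mean 0.
Difference = -5.5 − 0 = -5.5.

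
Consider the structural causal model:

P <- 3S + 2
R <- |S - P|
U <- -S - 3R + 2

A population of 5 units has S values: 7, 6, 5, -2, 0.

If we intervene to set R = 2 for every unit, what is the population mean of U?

The intervention sets R=2 in all 5 units regardless of S. Recomputing U per unit gives -11, -10, -9, -2, -4; average -7.2.

-7.2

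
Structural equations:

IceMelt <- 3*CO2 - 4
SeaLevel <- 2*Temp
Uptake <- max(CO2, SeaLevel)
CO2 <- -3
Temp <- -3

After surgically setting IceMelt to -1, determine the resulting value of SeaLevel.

The intervention breaks the incoming arrows to IceMelt: IceMelt <- 3*CO2 - 4 no longer applies, and IceMelt = -1.
SeaLevel is not downstream of the intervention, so its value is determined by the original equations.
SeaLevel = 2*Temp  [with Temp=-3]  = -6

-6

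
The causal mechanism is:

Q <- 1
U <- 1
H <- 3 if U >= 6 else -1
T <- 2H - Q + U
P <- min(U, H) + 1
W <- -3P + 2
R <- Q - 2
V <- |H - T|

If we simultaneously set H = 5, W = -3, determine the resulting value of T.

Setting H = 5, W = -3 by intervention discards those variables' equations.
T = 2H - Q + U  [with H=5, Q=1, U=1]  = 10

10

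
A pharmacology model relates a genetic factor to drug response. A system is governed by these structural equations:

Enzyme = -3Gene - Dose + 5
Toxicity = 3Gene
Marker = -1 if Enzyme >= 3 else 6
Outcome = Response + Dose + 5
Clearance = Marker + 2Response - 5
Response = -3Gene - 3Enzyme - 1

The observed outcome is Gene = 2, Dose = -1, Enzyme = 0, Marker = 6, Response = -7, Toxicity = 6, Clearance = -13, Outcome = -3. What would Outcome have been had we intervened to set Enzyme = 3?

-12

The intervention breaks the incoming arrows to Enzyme: Enzyme = -3Gene - Dose + 5 no longer applies, and Enzyme = 3.
Response = -3Gene - 3Enzyme - 1  [with Gene=2, Enzyme=3]  = -16
Outcome = Response + Dose + 5  [with Response=-16, Dose=-1]  = -12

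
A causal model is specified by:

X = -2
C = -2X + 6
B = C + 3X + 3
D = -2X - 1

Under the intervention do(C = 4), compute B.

1

The intervention breaks the incoming arrows to C: C = -2X + 6 no longer applies, and C = 4.
B = C + 3X + 3  [with C=4, X=-2]  = 1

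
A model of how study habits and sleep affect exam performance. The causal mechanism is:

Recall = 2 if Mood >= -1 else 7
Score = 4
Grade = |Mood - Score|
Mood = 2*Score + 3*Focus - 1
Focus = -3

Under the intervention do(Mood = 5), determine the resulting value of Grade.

do(Mood=5) replaces the equation Mood = 2*Score + 3*Focus - 1 with the constant Mood = 5.
Grade = |Mood - Score|  [with Mood=5, Score=4]  = 1

1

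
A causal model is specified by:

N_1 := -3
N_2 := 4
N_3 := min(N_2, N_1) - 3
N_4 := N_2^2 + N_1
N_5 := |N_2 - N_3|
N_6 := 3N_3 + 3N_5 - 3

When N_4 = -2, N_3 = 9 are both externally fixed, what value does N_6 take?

The joint intervention fixes N_4 = -2, N_3 = 9, removing each variable's own equation.
N_5 = |N_2 - N_3|  [with N_2=4, N_3=9]  = 5
N_6 = 3N_3 + 3N_5 - 3  [with N_3=9, N_5=5]  = 39

39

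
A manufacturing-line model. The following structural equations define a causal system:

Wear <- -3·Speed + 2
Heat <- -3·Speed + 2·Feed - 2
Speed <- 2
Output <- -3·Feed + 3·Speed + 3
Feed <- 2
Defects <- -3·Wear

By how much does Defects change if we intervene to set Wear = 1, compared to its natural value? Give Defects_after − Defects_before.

Intervening sets Wear = 1 and removes its equation (Wear <- -3·Speed + 2).
Defects = -3·Wear  [with Wear=1]  = -3
Without intervention: Wear = -3·Speed + 2  [with Speed=2]  = -4; Defects = -3·Wear  [with Wear=-4]  = 12.
Change = -3 − 12 = -15.

-15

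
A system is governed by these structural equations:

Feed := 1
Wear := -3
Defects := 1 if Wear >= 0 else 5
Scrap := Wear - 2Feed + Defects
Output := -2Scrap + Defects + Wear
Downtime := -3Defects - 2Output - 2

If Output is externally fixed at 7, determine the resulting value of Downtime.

The intervention breaks the incoming arrows to Output: Output := -2Scrap + Defects + Wear no longer applies, and Output = 7.
Defects = 1 if Wear >= 0 else 5  [with Wear=-3]  = 5
Downtime = -3Defects - 2Output - 2  [with Defects=5, Output=7]  = -31

-31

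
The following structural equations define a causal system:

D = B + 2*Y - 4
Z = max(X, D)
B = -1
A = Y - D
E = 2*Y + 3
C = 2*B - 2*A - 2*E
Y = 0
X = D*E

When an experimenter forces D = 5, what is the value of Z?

The intervention breaks the incoming arrows to D: D = B + 2*Y - 4 no longer applies, and D = 5.
E = 2*Y + 3  [with Y=0]  = 3
X = D*E  [with D=5, E=3]  = 15
Z = max(X, D)  [with X=15, D=5]  = 15

15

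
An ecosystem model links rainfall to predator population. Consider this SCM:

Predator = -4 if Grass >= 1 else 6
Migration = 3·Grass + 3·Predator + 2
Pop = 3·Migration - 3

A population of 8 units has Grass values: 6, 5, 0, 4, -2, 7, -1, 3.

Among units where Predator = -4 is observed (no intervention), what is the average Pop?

12

E[Pop|Predator=-4] averages over only the 5 units with Predator=-4 (Grass = 6, 5, 4, 7, 3): Pop = 21, 12, 3, 30, -6, mean 12.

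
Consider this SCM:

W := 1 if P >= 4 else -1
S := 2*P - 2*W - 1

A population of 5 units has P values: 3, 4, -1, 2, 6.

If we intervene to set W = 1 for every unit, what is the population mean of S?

2.6

Under do(W=1), W's equation is replaced by W=1 for every unit. Per-unit S: 3, 5, -5, 1, 9. Mean = 2.6.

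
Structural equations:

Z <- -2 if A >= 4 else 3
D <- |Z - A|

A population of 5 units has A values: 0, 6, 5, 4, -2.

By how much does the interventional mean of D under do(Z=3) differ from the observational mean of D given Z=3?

Under do(Z=3), Z's equation is replaced by Z=3 for every unit. Per-unit D: 3, 3, 2, 1, 5. Mean = 2.8.
E[D|Z=3] averages over only the 2 units with Z=3 (A = 0, -2): D = 3, 5, mean 4.
Difference = 2.8 − 4 = -1.2.

-1.2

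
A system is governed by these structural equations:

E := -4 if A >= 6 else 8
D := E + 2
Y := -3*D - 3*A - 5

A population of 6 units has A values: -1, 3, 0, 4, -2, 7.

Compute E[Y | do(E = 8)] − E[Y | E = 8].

do(E=8) breaks E's dependence on A. With E=8 fixed, Y across the units is -32, -44, -35, -47, -29, -56, mean -40.5.
E[Y|E=8] averages over only the 5 units with E=8 (A = -1, 3, 0, 4, -2): Y = -32, -44, -35, -47, -29, mean -37.4.
Difference = -40.5 − (-37.4) = -3.1.

-3.1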